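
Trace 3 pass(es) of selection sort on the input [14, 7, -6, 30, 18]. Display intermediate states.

Pass 1: Select minimum -6 at index 2, swap -> [-6, 7, 14, 30, 18]
Pass 2: Select minimum 7 at index 1, swap -> [-6, 7, 14, 30, 18]
Pass 3: Select minimum 14 at index 2, swap -> [-6, 7, 14, 30, 18]


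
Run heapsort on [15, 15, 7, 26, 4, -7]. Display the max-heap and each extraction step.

Build heap: [26, 15, 7, 15, 4, -7]
Extract 26: [15, 15, 7, -7, 4, 26]
Extract 15: [15, 4, 7, -7, 15, 26]
Extract 15: [7, 4, -7, 15, 15, 26]
Extract 7: [4, -7, 7, 15, 15, 26]
Extract 4: [-7, 4, 7, 15, 15, 26]


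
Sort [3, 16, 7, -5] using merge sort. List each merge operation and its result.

Divide and conquer:
  Merge [3] + [16] -> [3, 16]
  Merge [7] + [-5] -> [-5, 7]
  Merge [3, 16] + [-5, 7] -> [-5, 3, 7, 16]


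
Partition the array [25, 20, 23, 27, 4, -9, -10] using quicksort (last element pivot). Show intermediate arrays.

Partition 1: pivot=-10 at index 0 -> [-10, 20, 23, 27, 4, -9, 25]
Partition 2: pivot=25 at index 5 -> [-10, 20, 23, 4, -9, 25, 27]
Partition 3: pivot=-9 at index 1 -> [-10, -9, 23, 4, 20, 25, 27]
Partition 4: pivot=20 at index 3 -> [-10, -9, 4, 20, 23, 25, 27]


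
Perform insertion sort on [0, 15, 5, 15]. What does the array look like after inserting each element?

First element 0 is already 'sorted'
Insert 15: shifted 0 elements -> [0, 15, 5, 15]
Insert 5: shifted 1 elements -> [0, 5, 15, 15]
Insert 15: shifted 0 elements -> [0, 5, 15, 15]


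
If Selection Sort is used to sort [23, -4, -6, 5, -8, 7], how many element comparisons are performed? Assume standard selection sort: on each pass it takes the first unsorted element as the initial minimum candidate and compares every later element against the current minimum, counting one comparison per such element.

Pass 1: scan indices 1..5 for the minimum = 5 comparison(s); min is -8, place at index 0 -> [-8, -4, -6, 5, 23, 7]
Pass 2: scan indices 2..5 for the minimum = 4 comparison(s); min is -6, place at index 1 -> [-8, -6, -4, 5, 23, 7]
Pass 3: scan indices 3..5 for the minimum = 3 comparison(s); min is -4, place at index 2 -> [-8, -6, -4, 5, 23, 7]
Pass 4: scan indices 4..5 for the minimum = 2 comparison(s); min is 5, place at index 3 -> [-8, -6, -4, 5, 23, 7]
Pass 5: scan indices 5..5 for the minimum = 1 comparison(s); min is 7, place at index 4 -> [-8, -6, -4, 5, 7, 23]
Selection sort always scans the whole unsorted suffix, so the count is (n-1) + (n-2) + ... + 1 = n(n-1)/2 = 6*5/2 = 15 regardless of the input order.
Total comparisons: 5 + 4 + 3 + 2 + 1 = 15


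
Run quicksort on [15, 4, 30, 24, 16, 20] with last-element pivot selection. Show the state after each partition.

Partition 1: pivot=20 at index 3 -> [15, 4, 16, 20, 30, 24]
Partition 2: pivot=16 at index 2 -> [15, 4, 16, 20, 30, 24]
Partition 3: pivot=4 at index 0 -> [4, 15, 16, 20, 30, 24]
Partition 4: pivot=24 at index 4 -> [4, 15, 16, 20, 24, 30]


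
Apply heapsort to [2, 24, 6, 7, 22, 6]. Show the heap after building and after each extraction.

Build heap: [24, 22, 6, 7, 2, 6]
Extract 24: [22, 7, 6, 6, 2, 24]
Extract 22: [7, 6, 6, 2, 22, 24]
Extract 7: [6, 2, 6, 7, 22, 24]
Extract 6: [6, 2, 6, 7, 22, 24]
Extract 6: [2, 6, 6, 7, 22, 24]


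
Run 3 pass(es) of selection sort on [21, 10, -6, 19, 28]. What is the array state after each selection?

Pass 1: Select minimum -6 at index 2, swap -> [-6, 10, 21, 19, 28]
Pass 2: Select minimum 10 at index 1, swap -> [-6, 10, 21, 19, 28]
Pass 3: Select minimum 19 at index 3, swap -> [-6, 10, 19, 21, 28]


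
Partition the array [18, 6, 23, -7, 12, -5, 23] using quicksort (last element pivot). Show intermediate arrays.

Partition 1: pivot=23 at index 6 -> [18, 6, 23, -7, 12, -5, 23]
Partition 2: pivot=-5 at index 1 -> [-7, -5, 23, 18, 12, 6, 23]
Partition 3: pivot=6 at index 2 -> [-7, -5, 6, 18, 12, 23, 23]
Partition 4: pivot=23 at index 5 -> [-7, -5, 6, 18, 12, 23, 23]
Partition 5: pivot=12 at index 3 -> [-7, -5, 6, 12, 18, 23, 23]


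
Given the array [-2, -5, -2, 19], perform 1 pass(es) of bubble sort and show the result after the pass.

After pass 1: [-5, -2, -2, 19] (1 swaps)
Total swaps: 1


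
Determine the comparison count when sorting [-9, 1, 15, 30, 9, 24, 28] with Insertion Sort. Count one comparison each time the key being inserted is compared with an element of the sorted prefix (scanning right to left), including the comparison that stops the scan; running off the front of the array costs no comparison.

Insert 1: -9 <= 1 (stop) = 1 comparison(s) -> [-9, 1, 15, 30, 9, 24, 28]
Insert 15: 1 <= 15 (stop) = 1 comparison(s) -> [-9, 1, 15, 30, 9, 24, 28]
Insert 30: 15 <= 30 (stop) = 1 comparison(s) -> [-9, 1, 15, 30, 9, 24, 28]
Insert 9: 30 > 9 (shift), 15 > 9 (shift), 1 <= 9 (stop) = 3 comparison(s) -> [-9, 1, 9, 15, 30, 24, 28]
Insert 24: 30 > 24 (shift), 15 <= 24 (stop) = 2 comparison(s) -> [-9, 1, 9, 15, 24, 30, 28]
Insert 28: 30 > 28 (shift), 24 <= 28 (stop) = 2 comparison(s) -> [-9, 1, 9, 15, 24, 28, 30]
Total comparisons: 1 + 1 + 1 + 3 + 2 + 2 = 10


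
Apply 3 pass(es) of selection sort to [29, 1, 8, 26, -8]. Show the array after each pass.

Pass 1: Select minimum -8 at index 4, swap -> [-8, 1, 8, 26, 29]
Pass 2: Select minimum 1 at index 1, swap -> [-8, 1, 8, 26, 29]
Pass 3: Select minimum 8 at index 2, swap -> [-8, 1, 8, 26, 29]


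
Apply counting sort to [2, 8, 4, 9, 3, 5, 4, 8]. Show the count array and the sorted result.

Count array: [0, 0, 1, 1, 2, 1, 0, 0, 2, 1]
(count[i] = number of elements equal to i)
Cumulative count: [0, 0, 1, 2, 4, 5, 5, 5, 7, 8]
Sorted: [2, 3, 4, 4, 5, 8, 8, 9]


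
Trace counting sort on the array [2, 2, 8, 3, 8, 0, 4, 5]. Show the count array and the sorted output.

Count array: [1, 0, 2, 1, 1, 1, 0, 0, 2]
(count[i] = number of elements equal to i)
Cumulative count: [1, 1, 3, 4, 5, 6, 6, 6, 8]
Sorted: [0, 2, 2, 3, 4, 5, 8, 8]


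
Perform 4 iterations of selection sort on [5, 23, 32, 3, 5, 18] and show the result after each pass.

Pass 1: Select minimum 3 at index 3, swap -> [3, 23, 32, 5, 5, 18]
Pass 2: Select minimum 5 at index 3, swap -> [3, 5, 32, 23, 5, 18]
Pass 3: Select minimum 5 at index 4, swap -> [3, 5, 5, 23, 32, 18]
Pass 4: Select minimum 18 at index 5, swap -> [3, 5, 5, 18, 32, 23]


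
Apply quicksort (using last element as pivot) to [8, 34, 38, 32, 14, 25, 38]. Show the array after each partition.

Partition 1: pivot=38 at index 6 -> [8, 34, 38, 32, 14, 25, 38]
Partition 2: pivot=25 at index 2 -> [8, 14, 25, 32, 34, 38, 38]
Partition 3: pivot=14 at index 1 -> [8, 14, 25, 32, 34, 38, 38]
Partition 4: pivot=38 at index 5 -> [8, 14, 25, 32, 34, 38, 38]
Partition 5: pivot=34 at index 4 -> [8, 14, 25, 32, 34, 38, 38]


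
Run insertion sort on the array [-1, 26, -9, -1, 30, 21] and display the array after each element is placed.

First element -1 is already 'sorted'
Insert 26: shifted 0 elements -> [-1, 26, -9, -1, 30, 21]
Insert -9: shifted 2 elements -> [-9, -1, 26, -1, 30, 21]
Insert -1: shifted 1 elements -> [-9, -1, -1, 26, 30, 21]
Insert 30: shifted 0 elements -> [-9, -1, -1, 26, 30, 21]
Insert 21: shifted 2 elements -> [-9, -1, -1, 21, 26, 30]


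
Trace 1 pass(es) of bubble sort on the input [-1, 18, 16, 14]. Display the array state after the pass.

After pass 1: [-1, 16, 14, 18] (2 swaps)
Total swaps: 2


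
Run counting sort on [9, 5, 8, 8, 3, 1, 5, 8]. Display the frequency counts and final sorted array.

Count array: [0, 1, 0, 1, 0, 2, 0, 0, 3, 1]
(count[i] = number of elements equal to i)
Cumulative count: [0, 1, 1, 2, 2, 4, 4, 4, 7, 8]
Sorted: [1, 3, 5, 5, 8, 8, 8, 9]


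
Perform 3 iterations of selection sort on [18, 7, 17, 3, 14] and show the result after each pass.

Pass 1: Select minimum 3 at index 3, swap -> [3, 7, 17, 18, 14]
Pass 2: Select minimum 7 at index 1, swap -> [3, 7, 17, 18, 14]
Pass 3: Select minimum 14 at index 4, swap -> [3, 7, 14, 18, 17]


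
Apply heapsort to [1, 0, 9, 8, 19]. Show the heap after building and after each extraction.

Build heap: [19, 8, 9, 1, 0]
Extract 19: [9, 8, 0, 1, 19]
Extract 9: [8, 1, 0, 9, 19]
Extract 8: [1, 0, 8, 9, 19]
Extract 1: [0, 1, 8, 9, 19]


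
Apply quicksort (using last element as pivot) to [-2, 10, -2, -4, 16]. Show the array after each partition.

Partition 1: pivot=16 at index 4 -> [-2, 10, -2, -4, 16]
Partition 2: pivot=-4 at index 0 -> [-4, 10, -2, -2, 16]
Partition 3: pivot=-2 at index 2 -> [-4, -2, -2, 10, 16]


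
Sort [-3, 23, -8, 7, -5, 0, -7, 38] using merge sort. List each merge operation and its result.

Divide and conquer:
  Merge [-3] + [23] -> [-3, 23]
  Merge [-8] + [7] -> [-8, 7]
  Merge [-3, 23] + [-8, 7] -> [-8, -3, 7, 23]
  Merge [-5] + [0] -> [-5, 0]
  Merge [-7] + [38] -> [-7, 38]
  Merge [-5, 0] + [-7, 38] -> [-7, -5, 0, 38]
  Merge [-8, -3, 7, 23] + [-7, -5, 0, 38] -> [-8, -7, -5, -3, 0, 7, 23, 38]


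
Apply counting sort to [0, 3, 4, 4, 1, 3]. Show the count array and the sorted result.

Count array: [1, 1, 0, 2, 2]
(count[i] = number of elements equal to i)
Cumulative count: [1, 2, 2, 4, 6]
Sorted: [0, 1, 3, 3, 4, 4]


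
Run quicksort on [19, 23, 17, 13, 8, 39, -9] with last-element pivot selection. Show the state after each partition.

Partition 1: pivot=-9 at index 0 -> [-9, 23, 17, 13, 8, 39, 19]
Partition 2: pivot=19 at index 4 -> [-9, 17, 13, 8, 19, 39, 23]
Partition 3: pivot=8 at index 1 -> [-9, 8, 13, 17, 19, 39, 23]
Partition 4: pivot=17 at index 3 -> [-9, 8, 13, 17, 19, 39, 23]
Partition 5: pivot=23 at index 5 -> [-9, 8, 13, 17, 19, 23, 39]


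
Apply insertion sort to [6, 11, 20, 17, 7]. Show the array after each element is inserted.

First element 6 is already 'sorted'
Insert 11: shifted 0 elements -> [6, 11, 20, 17, 7]
Insert 20: shifted 0 elements -> [6, 11, 20, 17, 7]
Insert 17: shifted 1 elements -> [6, 11, 17, 20, 7]
Insert 7: shifted 3 elements -> [6, 7, 11, 17, 20]


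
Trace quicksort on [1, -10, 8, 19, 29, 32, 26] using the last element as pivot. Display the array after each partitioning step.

Partition 1: pivot=26 at index 4 -> [1, -10, 8, 19, 26, 32, 29]
Partition 2: pivot=19 at index 3 -> [1, -10, 8, 19, 26, 32, 29]
Partition 3: pivot=8 at index 2 -> [1, -10, 8, 19, 26, 32, 29]
Partition 4: pivot=-10 at index 0 -> [-10, 1, 8, 19, 26, 32, 29]
Partition 5: pivot=29 at index 5 -> [-10, 1, 8, 19, 26, 29, 32]


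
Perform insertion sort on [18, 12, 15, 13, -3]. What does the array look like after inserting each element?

First element 18 is already 'sorted'
Insert 12: shifted 1 elements -> [12, 18, 15, 13, -3]
Insert 15: shifted 1 elements -> [12, 15, 18, 13, -3]
Insert 13: shifted 2 elements -> [12, 13, 15, 18, -3]
Insert -3: shifted 4 elements -> [-3, 12, 13, 15, 18]


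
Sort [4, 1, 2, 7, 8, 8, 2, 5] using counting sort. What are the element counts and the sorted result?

Count array: [0, 1, 2, 0, 1, 1, 0, 1, 2]
(count[i] = number of elements equal to i)
Cumulative count: [0, 1, 3, 3, 4, 5, 5, 6, 8]
Sorted: [1, 2, 2, 4, 5, 7, 8, 8]


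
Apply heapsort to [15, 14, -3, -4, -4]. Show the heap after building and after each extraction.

Build heap: [15, 14, -3, -4, -4]
Extract 15: [14, -4, -3, -4, 15]
Extract 14: [-3, -4, -4, 14, 15]
Extract -3: [-4, -4, -3, 14, 15]
Extract -4: [-4, -4, -3, 14, 15]


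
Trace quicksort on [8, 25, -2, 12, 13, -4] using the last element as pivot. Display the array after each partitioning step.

Partition 1: pivot=-4 at index 0 -> [-4, 25, -2, 12, 13, 8]
Partition 2: pivot=8 at index 2 -> [-4, -2, 8, 12, 13, 25]
Partition 3: pivot=25 at index 5 -> [-4, -2, 8, 12, 13, 25]
Partition 4: pivot=13 at index 4 -> [-4, -2, 8, 12, 13, 25]


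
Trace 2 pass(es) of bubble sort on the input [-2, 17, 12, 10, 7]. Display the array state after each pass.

After pass 1: [-2, 12, 10, 7, 17] (3 swaps)
After pass 2: [-2, 10, 7, 12, 17] (2 swaps)
Total swaps: 5


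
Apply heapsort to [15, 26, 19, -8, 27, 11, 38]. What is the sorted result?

Build heap: [38, 27, 19, -8, 26, 11, 15]
Extract 38: [27, 26, 19, -8, 15, 11, 38]
Extract 27: [26, 15, 19, -8, 11, 27, 38]
Extract 26: [19, 15, 11, -8, 26, 27, 38]
Extract 19: [15, -8, 11, 19, 26, 27, 38]
Extract 15: [11, -8, 15, 19, 26, 27, 38]
Extract 11: [-8, 11, 15, 19, 26, 27, 38]


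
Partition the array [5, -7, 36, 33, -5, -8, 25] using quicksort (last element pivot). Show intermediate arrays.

Partition 1: pivot=25 at index 4 -> [5, -7, -5, -8, 25, 33, 36]
Partition 2: pivot=-8 at index 0 -> [-8, -7, -5, 5, 25, 33, 36]
Partition 3: pivot=5 at index 3 -> [-8, -7, -5, 5, 25, 33, 36]
Partition 4: pivot=-5 at index 2 -> [-8, -7, -5, 5, 25, 33, 36]
Partition 5: pivot=36 at index 6 -> [-8, -7, -5, 5, 25, 33, 36]


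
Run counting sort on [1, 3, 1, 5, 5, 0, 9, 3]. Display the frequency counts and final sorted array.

Count array: [1, 2, 0, 2, 0, 2, 0, 0, 0, 1]
(count[i] = number of elements equal to i)
Cumulative count: [1, 3, 3, 5, 5, 7, 7, 7, 7, 8]
Sorted: [0, 1, 1, 3, 3, 5, 5, 9]


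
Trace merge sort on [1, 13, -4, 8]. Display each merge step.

Divide and conquer:
  Merge [1] + [13] -> [1, 13]
  Merge [-4] + [8] -> [-4, 8]
  Merge [1, 13] + [-4, 8] -> [-4, 1, 8, 13]


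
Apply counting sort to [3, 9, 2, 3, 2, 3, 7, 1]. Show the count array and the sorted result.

Count array: [0, 1, 2, 3, 0, 0, 0, 1, 0, 1]
(count[i] = number of elements equal to i)
Cumulative count: [0, 1, 3, 6, 6, 6, 6, 7, 7, 8]
Sorted: [1, 2, 2, 3, 3, 3, 7, 9]


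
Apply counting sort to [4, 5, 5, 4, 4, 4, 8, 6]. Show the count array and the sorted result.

Count array: [0, 0, 0, 0, 4, 2, 1, 0, 1]
(count[i] = number of elements equal to i)
Cumulative count: [0, 0, 0, 0, 4, 6, 7, 7, 8]
Sorted: [4, 4, 4, 4, 5, 5, 6, 8]


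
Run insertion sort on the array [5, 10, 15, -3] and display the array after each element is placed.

First element 5 is already 'sorted'
Insert 10: shifted 0 elements -> [5, 10, 15, -3]
Insert 15: shifted 0 elements -> [5, 10, 15, -3]
Insert -3: shifted 3 elements -> [-3, 5, 10, 15]


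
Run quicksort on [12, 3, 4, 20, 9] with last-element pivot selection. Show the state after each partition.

Partition 1: pivot=9 at index 2 -> [3, 4, 9, 20, 12]
Partition 2: pivot=4 at index 1 -> [3, 4, 9, 20, 12]
Partition 3: pivot=12 at index 3 -> [3, 4, 9, 12, 20]


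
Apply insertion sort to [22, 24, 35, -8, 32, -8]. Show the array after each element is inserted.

First element 22 is already 'sorted'
Insert 24: shifted 0 elements -> [22, 24, 35, -8, 32, -8]
Insert 35: shifted 0 elements -> [22, 24, 35, -8, 32, -8]
Insert -8: shifted 3 elements -> [-8, 22, 24, 35, 32, -8]
Insert 32: shifted 1 elements -> [-8, 22, 24, 32, 35, -8]
Insert -8: shifted 4 elements -> [-8, -8, 22, 24, 32, 35]


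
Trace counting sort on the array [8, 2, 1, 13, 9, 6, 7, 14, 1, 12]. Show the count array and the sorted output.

Count array: [0, 2, 1, 0, 0, 0, 1, 1, 1, 1, 0, 0, 1, 1, 1]
(count[i] = number of elements equal to i)
Cumulative count: [0, 2, 3, 3, 3, 3, 4, 5, 6, 7, 7, 7, 8, 9, 10]
Sorted: [1, 1, 2, 6, 7, 8, 9, 12, 13, 14]


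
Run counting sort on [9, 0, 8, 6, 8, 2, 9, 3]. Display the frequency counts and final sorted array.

Count array: [1, 0, 1, 1, 0, 0, 1, 0, 2, 2]
(count[i] = number of elements equal to i)
Cumulative count: [1, 1, 2, 3, 3, 3, 4, 4, 6, 8]
Sorted: [0, 2, 3, 6, 8, 8, 9, 9]


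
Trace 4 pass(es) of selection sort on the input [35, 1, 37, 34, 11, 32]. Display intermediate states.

Pass 1: Select minimum 1 at index 1, swap -> [1, 35, 37, 34, 11, 32]
Pass 2: Select minimum 11 at index 4, swap -> [1, 11, 37, 34, 35, 32]
Pass 3: Select minimum 32 at index 5, swap -> [1, 11, 32, 34, 35, 37]
Pass 4: Select minimum 34 at index 3, swap -> [1, 11, 32, 34, 35, 37]


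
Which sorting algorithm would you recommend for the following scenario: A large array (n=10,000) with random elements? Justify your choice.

Best choice: Quicksort or Mergesort
Reason: Both have O(n log n) average case; quicksort has lower constant factors


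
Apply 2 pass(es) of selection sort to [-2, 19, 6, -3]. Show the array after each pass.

Pass 1: Select minimum -3 at index 3, swap -> [-3, 19, 6, -2]
Pass 2: Select minimum -2 at index 3, swap -> [-3, -2, 6, 19]


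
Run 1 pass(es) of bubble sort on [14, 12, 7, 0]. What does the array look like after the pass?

After pass 1: [12, 7, 0, 14] (3 swaps)
Total swaps: 3


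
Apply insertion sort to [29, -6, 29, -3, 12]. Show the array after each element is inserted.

First element 29 is already 'sorted'
Insert -6: shifted 1 elements -> [-6, 29, 29, -3, 12]
Insert 29: shifted 0 elements -> [-6, 29, 29, -3, 12]
Insert -3: shifted 2 elements -> [-6, -3, 29, 29, 12]
Insert 12: shifted 2 elements -> [-6, -3, 12, 29, 29]


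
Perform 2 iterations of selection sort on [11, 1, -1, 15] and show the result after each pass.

Pass 1: Select minimum -1 at index 2, swap -> [-1, 1, 11, 15]
Pass 2: Select minimum 1 at index 1, swap -> [-1, 1, 11, 15]


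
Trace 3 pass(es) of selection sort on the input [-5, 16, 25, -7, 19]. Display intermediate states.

Pass 1: Select minimum -7 at index 3, swap -> [-7, 16, 25, -5, 19]
Pass 2: Select minimum -5 at index 3, swap -> [-7, -5, 25, 16, 19]
Pass 3: Select minimum 16 at index 3, swap -> [-7, -5, 16, 25, 19]


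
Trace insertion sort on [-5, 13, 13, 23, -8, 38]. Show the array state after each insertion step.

First element -5 is already 'sorted'
Insert 13: shifted 0 elements -> [-5, 13, 13, 23, -8, 38]
Insert 13: shifted 0 elements -> [-5, 13, 13, 23, -8, 38]
Insert 23: shifted 0 elements -> [-5, 13, 13, 23, -8, 38]
Insert -8: shifted 4 elements -> [-8, -5, 13, 13, 23, 38]
Insert 38: shifted 0 elements -> [-8, -5, 13, 13, 23, 38]


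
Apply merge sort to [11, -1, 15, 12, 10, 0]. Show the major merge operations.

Divide and conquer:
  Merge [-1] + [15] -> [-1, 15]
  Merge [11] + [-1, 15] -> [-1, 11, 15]
  Merge [10] + [0] -> [0, 10]
  Merge [12] + [0, 10] -> [0, 10, 12]
  Merge [-1, 11, 15] + [0, 10, 12] -> [-1, 0, 10, 11, 12, 15]


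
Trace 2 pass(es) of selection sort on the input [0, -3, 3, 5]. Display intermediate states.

Pass 1: Select minimum -3 at index 1, swap -> [-3, 0, 3, 5]
Pass 2: Select minimum 0 at index 1, swap -> [-3, 0, 3, 5]


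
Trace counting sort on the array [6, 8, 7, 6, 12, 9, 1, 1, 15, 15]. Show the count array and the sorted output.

Count array: [0, 2, 0, 0, 0, 0, 2, 1, 1, 1, 0, 0, 1, 0, 0, 2]
(count[i] = number of elements equal to i)
Cumulative count: [0, 2, 2, 2, 2, 2, 4, 5, 6, 7, 7, 7, 8, 8, 8, 10]
Sorted: [1, 1, 6, 6, 7, 8, 9, 12, 15, 15]


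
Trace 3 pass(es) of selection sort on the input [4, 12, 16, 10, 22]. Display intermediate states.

Pass 1: Select minimum 4 at index 0, swap -> [4, 12, 16, 10, 22]
Pass 2: Select minimum 10 at index 3, swap -> [4, 10, 16, 12, 22]
Pass 3: Select minimum 12 at index 3, swap -> [4, 10, 12, 16, 22]


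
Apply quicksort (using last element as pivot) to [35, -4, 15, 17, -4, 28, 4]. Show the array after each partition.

Partition 1: pivot=4 at index 2 -> [-4, -4, 4, 17, 35, 28, 15]
Partition 2: pivot=-4 at index 1 -> [-4, -4, 4, 17, 35, 28, 15]
Partition 3: pivot=15 at index 3 -> [-4, -4, 4, 15, 35, 28, 17]
Partition 4: pivot=17 at index 4 -> [-4, -4, 4, 15, 17, 28, 35]
Partition 5: pivot=35 at index 6 -> [-4, -4, 4, 15, 17, 28, 35]


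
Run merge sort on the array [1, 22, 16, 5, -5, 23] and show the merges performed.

Divide and conquer:
  Merge [22] + [16] -> [16, 22]
  Merge [1] + [16, 22] -> [1, 16, 22]
  Merge [-5] + [23] -> [-5, 23]
  Merge [5] + [-5, 23] -> [-5, 5, 23]
  Merge [1, 16, 22] + [-5, 5, 23] -> [-5, 1, 5, 16, 22, 23]


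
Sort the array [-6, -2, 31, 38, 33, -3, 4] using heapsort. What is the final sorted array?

Build heap: [38, 33, 31, -2, -6, -3, 4]
Extract 38: [33, 4, 31, -2, -6, -3, 38]
Extract 33: [31, 4, -3, -2, -6, 33, 38]
Extract 31: [4, -2, -3, -6, 31, 33, 38]
Extract 4: [-2, -6, -3, 4, 31, 33, 38]
Extract -2: [-3, -6, -2, 4, 31, 33, 38]
Extract -3: [-6, -3, -2, 4, 31, 33, 38]


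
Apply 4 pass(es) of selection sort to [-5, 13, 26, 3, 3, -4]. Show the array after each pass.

Pass 1: Select minimum -5 at index 0, swap -> [-5, 13, 26, 3, 3, -4]
Pass 2: Select minimum -4 at index 5, swap -> [-5, -4, 26, 3, 3, 13]
Pass 3: Select minimum 3 at index 3, swap -> [-5, -4, 3, 26, 3, 13]
Pass 4: Select minimum 3 at index 4, swap -> [-5, -4, 3, 3, 26, 13]


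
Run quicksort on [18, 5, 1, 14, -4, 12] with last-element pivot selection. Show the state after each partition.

Partition 1: pivot=12 at index 3 -> [5, 1, -4, 12, 18, 14]
Partition 2: pivot=-4 at index 0 -> [-4, 1, 5, 12, 18, 14]
Partition 3: pivot=5 at index 2 -> [-4, 1, 5, 12, 18, 14]
Partition 4: pivot=14 at index 4 -> [-4, 1, 5, 12, 14, 18]


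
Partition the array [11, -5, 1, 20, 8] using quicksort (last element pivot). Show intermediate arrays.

Partition 1: pivot=8 at index 2 -> [-5, 1, 8, 20, 11]
Partition 2: pivot=1 at index 1 -> [-5, 1, 8, 20, 11]
Partition 3: pivot=11 at index 3 -> [-5, 1, 8, 11, 20]


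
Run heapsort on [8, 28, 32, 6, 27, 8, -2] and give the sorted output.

Build heap: [32, 28, 8, 6, 27, 8, -2]
Extract 32: [28, 27, 8, 6, -2, 8, 32]
Extract 28: [27, 8, 8, 6, -2, 28, 32]
Extract 27: [8, 6, 8, -2, 27, 28, 32]
Extract 8: [8, 6, -2, 8, 27, 28, 32]
Extract 8: [6, -2, 8, 8, 27, 28, 32]
Extract 6: [-2, 6, 8, 8, 27, 28, 32]


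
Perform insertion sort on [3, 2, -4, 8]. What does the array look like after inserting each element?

First element 3 is already 'sorted'
Insert 2: shifted 1 elements -> [2, 3, -4, 8]
Insert -4: shifted 2 elements -> [-4, 2, 3, 8]
Insert 8: shifted 0 elements -> [-4, 2, 3, 8]


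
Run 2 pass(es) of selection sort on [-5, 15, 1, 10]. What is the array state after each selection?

Pass 1: Select minimum -5 at index 0, swap -> [-5, 15, 1, 10]
Pass 2: Select minimum 1 at index 2, swap -> [-5, 1, 15, 10]


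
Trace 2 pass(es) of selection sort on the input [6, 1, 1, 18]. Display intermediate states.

Pass 1: Select minimum 1 at index 1, swap -> [1, 6, 1, 18]
Pass 2: Select minimum 1 at index 2, swap -> [1, 1, 6, 18]


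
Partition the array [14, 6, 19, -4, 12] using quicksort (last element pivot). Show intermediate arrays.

Partition 1: pivot=12 at index 2 -> [6, -4, 12, 14, 19]
Partition 2: pivot=-4 at index 0 -> [-4, 6, 12, 14, 19]
Partition 3: pivot=19 at index 4 -> [-4, 6, 12, 14, 19]


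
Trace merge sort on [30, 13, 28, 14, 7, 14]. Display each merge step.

Divide and conquer:
  Merge [13] + [28] -> [13, 28]
  Merge [30] + [13, 28] -> [13, 28, 30]
  Merge [7] + [14] -> [7, 14]
  Merge [14] + [7, 14] -> [7, 14, 14]
  Merge [13, 28, 30] + [7, 14, 14] -> [7, 13, 14, 14, 28, 30]


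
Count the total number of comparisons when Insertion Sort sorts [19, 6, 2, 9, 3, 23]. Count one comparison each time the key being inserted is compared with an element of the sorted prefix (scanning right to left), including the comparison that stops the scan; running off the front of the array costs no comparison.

Insert 6: 19 > 6 (shift), reached front = 1 comparison(s) -> [6, 19, 2, 9, 3, 23]
Insert 2: 19 > 2 (shift), 6 > 2 (shift), reached front = 2 comparison(s) -> [2, 6, 19, 9, 3, 23]
Insert 9: 19 > 9 (shift), 6 <= 9 (stop) = 2 comparison(s) -> [2, 6, 9, 19, 3, 23]
Insert 3: 19 > 3 (shift), 9 > 3 (shift), 6 > 3 (shift), 2 <= 3 (stop) = 4 comparison(s) -> [2, 3, 6, 9, 19, 23]
Insert 23: 19 <= 23 (stop) = 1 comparison(s) -> [2, 3, 6, 9, 19, 23]
Total comparisons: 1 + 2 + 2 + 4 + 1 = 10


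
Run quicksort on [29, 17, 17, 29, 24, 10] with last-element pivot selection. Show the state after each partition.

Partition 1: pivot=10 at index 0 -> [10, 17, 17, 29, 24, 29]
Partition 2: pivot=29 at index 5 -> [10, 17, 17, 29, 24, 29]
Partition 3: pivot=24 at index 3 -> [10, 17, 17, 24, 29, 29]
Partition 4: pivot=17 at index 2 -> [10, 17, 17, 24, 29, 29]


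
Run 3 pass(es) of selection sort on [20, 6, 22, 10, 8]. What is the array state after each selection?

Pass 1: Select minimum 6 at index 1, swap -> [6, 20, 22, 10, 8]
Pass 2: Select minimum 8 at index 4, swap -> [6, 8, 22, 10, 20]
Pass 3: Select minimum 10 at index 3, swap -> [6, 8, 10, 22, 20]


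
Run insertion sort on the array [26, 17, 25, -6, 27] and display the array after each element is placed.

First element 26 is already 'sorted'
Insert 17: shifted 1 elements -> [17, 26, 25, -6, 27]
Insert 25: shifted 1 elements -> [17, 25, 26, -6, 27]
Insert -6: shifted 3 elements -> [-6, 17, 25, 26, 27]
Insert 27: shifted 0 elements -> [-6, 17, 25, 26, 27]


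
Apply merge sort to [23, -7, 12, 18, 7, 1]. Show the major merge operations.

Divide and conquer:
  Merge [-7] + [12] -> [-7, 12]
  Merge [23] + [-7, 12] -> [-7, 12, 23]
  Merge [7] + [1] -> [1, 7]
  Merge [18] + [1, 7] -> [1, 7, 18]
  Merge [-7, 12, 23] + [1, 7, 18] -> [-7, 1, 7, 12, 18, 23]


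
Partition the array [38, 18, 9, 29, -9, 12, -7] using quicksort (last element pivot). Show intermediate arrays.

Partition 1: pivot=-7 at index 1 -> [-9, -7, 9, 29, 38, 12, 18]
Partition 2: pivot=18 at index 4 -> [-9, -7, 9, 12, 18, 29, 38]
Partition 3: pivot=12 at index 3 -> [-9, -7, 9, 12, 18, 29, 38]
Partition 4: pivot=38 at index 6 -> [-9, -7, 9, 12, 18, 29, 38]


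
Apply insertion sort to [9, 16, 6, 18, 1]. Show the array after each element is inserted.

First element 9 is already 'sorted'
Insert 16: shifted 0 elements -> [9, 16, 6, 18, 1]
Insert 6: shifted 2 elements -> [6, 9, 16, 18, 1]
Insert 18: shifted 0 elements -> [6, 9, 16, 18, 1]
Insert 1: shifted 4 elements -> [1, 6, 9, 16, 18]


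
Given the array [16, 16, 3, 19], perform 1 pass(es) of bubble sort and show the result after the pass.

After pass 1: [16, 3, 16, 19] (1 swaps)
Total swaps: 1


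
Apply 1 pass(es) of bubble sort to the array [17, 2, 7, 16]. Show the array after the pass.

After pass 1: [2, 7, 16, 17] (3 swaps)
Total swaps: 3


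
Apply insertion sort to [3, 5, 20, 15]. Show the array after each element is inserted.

First element 3 is already 'sorted'
Insert 5: shifted 0 elements -> [3, 5, 20, 15]
Insert 20: shifted 0 elements -> [3, 5, 20, 15]
Insert 15: shifted 1 elements -> [3, 5, 15, 20]


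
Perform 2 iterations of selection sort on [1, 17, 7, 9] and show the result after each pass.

Pass 1: Select minimum 1 at index 0, swap -> [1, 17, 7, 9]
Pass 2: Select minimum 7 at index 2, swap -> [1, 7, 17, 9]


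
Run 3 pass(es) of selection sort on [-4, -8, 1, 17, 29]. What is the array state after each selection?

Pass 1: Select minimum -8 at index 1, swap -> [-8, -4, 1, 17, 29]
Pass 2: Select minimum -4 at index 1, swap -> [-8, -4, 1, 17, 29]
Pass 3: Select minimum 1 at index 2, swap -> [-8, -4, 1, 17, 29]


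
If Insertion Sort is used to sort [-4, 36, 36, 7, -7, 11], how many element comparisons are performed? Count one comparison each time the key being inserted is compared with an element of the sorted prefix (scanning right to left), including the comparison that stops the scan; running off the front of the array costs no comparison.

Insert 36: -4 <= 36 (stop) = 1 comparison(s) -> [-4, 36, 36, 7, -7, 11]
Insert 36: 36 <= 36 (stop) = 1 comparison(s) -> [-4, 36, 36, 7, -7, 11]
Insert 7: 36 > 7 (shift), 36 > 7 (shift), -4 <= 7 (stop) = 3 comparison(s) -> [-4, 7, 36, 36, -7, 11]
Insert -7: 36 > -7 (shift), 36 > -7 (shift), 7 > -7 (shift), -4 > -7 (shift), reached front = 4 comparison(s) -> [-7, -4, 7, 36, 36, 11]
Insert 11: 36 > 11 (shift), 36 > 11 (shift), 7 <= 11 (stop) = 3 comparison(s) -> [-7, -4, 7, 11, 36, 36]
Total comparisons: 1 + 1 + 3 + 4 + 3 = 12


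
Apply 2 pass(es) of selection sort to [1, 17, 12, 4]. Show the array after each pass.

Pass 1: Select minimum 1 at index 0, swap -> [1, 17, 12, 4]
Pass 2: Select minimum 4 at index 3, swap -> [1, 4, 12, 17]


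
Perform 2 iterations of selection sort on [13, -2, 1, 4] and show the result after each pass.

Pass 1: Select minimum -2 at index 1, swap -> [-2, 13, 1, 4]
Pass 2: Select minimum 1 at index 2, swap -> [-2, 1, 13, 4]


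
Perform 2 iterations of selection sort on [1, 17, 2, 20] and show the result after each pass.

Pass 1: Select minimum 1 at index 0, swap -> [1, 17, 2, 20]
Pass 2: Select minimum 2 at index 2, swap -> [1, 2, 17, 20]


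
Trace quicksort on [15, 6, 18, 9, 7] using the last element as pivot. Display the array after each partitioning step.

Partition 1: pivot=7 at index 1 -> [6, 7, 18, 9, 15]
Partition 2: pivot=15 at index 3 -> [6, 7, 9, 15, 18]


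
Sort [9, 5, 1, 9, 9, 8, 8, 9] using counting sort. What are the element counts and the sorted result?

Count array: [0, 1, 0, 0, 0, 1, 0, 0, 2, 4]
(count[i] = number of elements equal to i)
Cumulative count: [0, 1, 1, 1, 1, 2, 2, 2, 4, 8]
Sorted: [1, 5, 8, 8, 9, 9, 9, 9]


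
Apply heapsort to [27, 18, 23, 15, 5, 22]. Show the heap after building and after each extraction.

Build heap: [27, 18, 23, 15, 5, 22]
Extract 27: [23, 18, 22, 15, 5, 27]
Extract 23: [22, 18, 5, 15, 23, 27]
Extract 22: [18, 15, 5, 22, 23, 27]
Extract 18: [15, 5, 18, 22, 23, 27]
Extract 15: [5, 15, 18, 22, 23, 27]


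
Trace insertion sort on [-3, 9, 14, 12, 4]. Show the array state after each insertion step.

First element -3 is already 'sorted'
Insert 9: shifted 0 elements -> [-3, 9, 14, 12, 4]
Insert 14: shifted 0 elements -> [-3, 9, 14, 12, 4]
Insert 12: shifted 1 elements -> [-3, 9, 12, 14, 4]
Insert 4: shifted 3 elements -> [-3, 4, 9, 12, 14]


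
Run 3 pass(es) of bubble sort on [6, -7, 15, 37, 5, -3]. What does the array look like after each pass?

After pass 1: [-7, 6, 15, 5, -3, 37] (3 swaps)
After pass 2: [-7, 6, 5, -3, 15, 37] (2 swaps)
After pass 3: [-7, 5, -3, 6, 15, 37] (2 swaps)
Total swaps: 7


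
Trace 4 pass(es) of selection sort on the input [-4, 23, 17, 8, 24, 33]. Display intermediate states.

Pass 1: Select minimum -4 at index 0, swap -> [-4, 23, 17, 8, 24, 33]
Pass 2: Select minimum 8 at index 3, swap -> [-4, 8, 17, 23, 24, 33]
Pass 3: Select minimum 17 at index 2, swap -> [-4, 8, 17, 23, 24, 33]
Pass 4: Select minimum 23 at index 3, swap -> [-4, 8, 17, 23, 24, 33]


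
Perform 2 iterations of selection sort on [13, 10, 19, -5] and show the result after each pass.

Pass 1: Select minimum -5 at index 3, swap -> [-5, 10, 19, 13]
Pass 2: Select minimum 10 at index 1, swap -> [-5, 10, 19, 13]


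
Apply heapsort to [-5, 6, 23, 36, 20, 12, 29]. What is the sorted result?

Build heap: [36, 20, 29, 6, -5, 12, 23]
Extract 36: [29, 20, 23, 6, -5, 12, 36]
Extract 29: [23, 20, 12, 6, -5, 29, 36]
Extract 23: [20, 6, 12, -5, 23, 29, 36]
Extract 20: [12, 6, -5, 20, 23, 29, 36]
Extract 12: [6, -5, 12, 20, 23, 29, 36]
Extract 6: [-5, 6, 12, 20, 23, 29, 36]


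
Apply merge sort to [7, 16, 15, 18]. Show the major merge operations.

Divide and conquer:
  Merge [7] + [16] -> [7, 16]
  Merge [15] + [18] -> [15, 18]
  Merge [7, 16] + [15, 18] -> [7, 15, 16, 18]


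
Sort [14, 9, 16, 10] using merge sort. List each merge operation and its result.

Divide and conquer:
  Merge [14] + [9] -> [9, 14]
  Merge [16] + [10] -> [10, 16]
  Merge [9, 14] + [10, 16] -> [9, 10, 14, 16]


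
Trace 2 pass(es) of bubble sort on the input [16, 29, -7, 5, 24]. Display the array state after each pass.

After pass 1: [16, -7, 5, 24, 29] (3 swaps)
After pass 2: [-7, 5, 16, 24, 29] (2 swaps)
Total swaps: 5


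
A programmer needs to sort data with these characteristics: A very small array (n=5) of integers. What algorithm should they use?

Best choice: Insertion sort
Reason: For tiny inputs the O(n^2) overhead is negligible and insertion sort has minimal constant factors


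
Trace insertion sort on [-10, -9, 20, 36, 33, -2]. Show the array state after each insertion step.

First element -10 is already 'sorted'
Insert -9: shifted 0 elements -> [-10, -9, 20, 36, 33, -2]
Insert 20: shifted 0 elements -> [-10, -9, 20, 36, 33, -2]
Insert 36: shifted 0 elements -> [-10, -9, 20, 36, 33, -2]
Insert 33: shifted 1 elements -> [-10, -9, 20, 33, 36, -2]
Insert -2: shifted 3 elements -> [-10, -9, -2, 20, 33, 36]


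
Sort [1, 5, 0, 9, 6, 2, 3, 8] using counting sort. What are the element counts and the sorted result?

Count array: [1, 1, 1, 1, 0, 1, 1, 0, 1, 1]
(count[i] = number of elements equal to i)
Cumulative count: [1, 2, 3, 4, 4, 5, 6, 6, 7, 8]
Sorted: [0, 1, 2, 3, 5, 6, 8, 9]


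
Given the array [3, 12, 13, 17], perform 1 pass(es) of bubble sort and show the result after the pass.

After pass 1: [3, 12, 13, 17] (0 swaps)
Total swaps: 0


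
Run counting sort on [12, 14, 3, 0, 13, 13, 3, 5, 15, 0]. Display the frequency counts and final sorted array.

Count array: [2, 0, 0, 2, 0, 1, 0, 0, 0, 0, 0, 0, 1, 2, 1, 1]
(count[i] = number of elements equal to i)
Cumulative count: [2, 2, 2, 4, 4, 5, 5, 5, 5, 5, 5, 5, 6, 8, 9, 10]
Sorted: [0, 0, 3, 3, 5, 12, 13, 13, 14, 15]


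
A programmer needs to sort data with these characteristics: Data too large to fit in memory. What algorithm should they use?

Best choice: External merge sort
Reason: Minimizes disk I/O by sequential reads/writes


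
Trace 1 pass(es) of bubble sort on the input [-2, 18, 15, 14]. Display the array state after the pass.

After pass 1: [-2, 15, 14, 18] (2 swaps)
Total swaps: 2


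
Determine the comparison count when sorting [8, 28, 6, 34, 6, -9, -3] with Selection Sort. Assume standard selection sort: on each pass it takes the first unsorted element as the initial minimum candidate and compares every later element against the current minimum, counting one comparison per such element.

Pass 1: scan indices 1..6 for the minimum = 6 comparison(s); min is -9, place at index 0 -> [-9, 28, 6, 34, 6, 8, -3]
Pass 2: scan indices 2..6 for the minimum = 5 comparison(s); min is -3, place at index 1 -> [-9, -3, 6, 34, 6, 8, 28]
Pass 3: scan indices 3..6 for the minimum = 4 comparison(s); min is 6, place at index 2 -> [-9, -3, 6, 34, 6, 8, 28]
Pass 4: scan indices 4..6 for the minimum = 3 comparison(s); min is 6, place at index 3 -> [-9, -3, 6, 6, 34, 8, 28]
Pass 5: scan indices 5..6 for the minimum = 2 comparison(s); min is 8, place at index 4 -> [-9, -3, 6, 6, 8, 34, 28]
Pass 6: scan indices 6..6 for the minimum = 1 comparison(s); min is 28, place at index 5 -> [-9, -3, 6, 6, 8, 28, 34]
Selection sort always scans the whole unsorted suffix, so the count is (n-1) + (n-2) + ... + 1 = n(n-1)/2 = 7*6/2 = 21 regardless of the input order.
Total comparisons: 6 + 5 + 4 + 3 + 2 + 1 = 21


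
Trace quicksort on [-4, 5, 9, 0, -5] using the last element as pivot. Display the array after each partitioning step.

Partition 1: pivot=-5 at index 0 -> [-5, 5, 9, 0, -4]
Partition 2: pivot=-4 at index 1 -> [-5, -4, 9, 0, 5]
Partition 3: pivot=5 at index 3 -> [-5, -4, 0, 5, 9]


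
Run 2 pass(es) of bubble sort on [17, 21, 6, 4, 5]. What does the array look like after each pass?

After pass 1: [17, 6, 4, 5, 21] (3 swaps)
After pass 2: [6, 4, 5, 17, 21] (3 swaps)
Total swaps: 6


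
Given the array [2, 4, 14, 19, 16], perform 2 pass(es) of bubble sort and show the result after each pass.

After pass 1: [2, 4, 14, 16, 19] (1 swaps)
After pass 2: [2, 4, 14, 16, 19] (0 swaps)
Total swaps: 1


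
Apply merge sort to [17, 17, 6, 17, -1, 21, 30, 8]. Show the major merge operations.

Divide and conquer:
  Merge [17] + [17] -> [17, 17]
  Merge [6] + [17] -> [6, 17]
  Merge [17, 17] + [6, 17] -> [6, 17, 17, 17]
  Merge [-1] + [21] -> [-1, 21]
  Merge [30] + [8] -> [8, 30]
  Merge [-1, 21] + [8, 30] -> [-1, 8, 21, 30]
  Merge [6, 17, 17, 17] + [-1, 8, 21, 30] -> [-1, 6, 8, 17, 17, 17, 21, 30]


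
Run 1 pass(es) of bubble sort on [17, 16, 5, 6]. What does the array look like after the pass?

After pass 1: [16, 5, 6, 17] (3 swaps)
Total swaps: 3


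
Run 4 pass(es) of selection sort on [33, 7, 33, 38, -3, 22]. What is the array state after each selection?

Pass 1: Select minimum -3 at index 4, swap -> [-3, 7, 33, 38, 33, 22]
Pass 2: Select minimum 7 at index 1, swap -> [-3, 7, 33, 38, 33, 22]
Pass 3: Select minimum 22 at index 5, swap -> [-3, 7, 22, 38, 33, 33]
Pass 4: Select minimum 33 at index 4, swap -> [-3, 7, 22, 33, 38, 33]


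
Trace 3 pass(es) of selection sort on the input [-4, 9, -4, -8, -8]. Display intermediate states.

Pass 1: Select minimum -8 at index 3, swap -> [-8, 9, -4, -4, -8]
Pass 2: Select minimum -8 at index 4, swap -> [-8, -8, -4, -4, 9]
Pass 3: Select minimum -4 at index 2, swap -> [-8, -8, -4, -4, 9]


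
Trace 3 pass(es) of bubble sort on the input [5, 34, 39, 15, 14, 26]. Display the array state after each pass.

After pass 1: [5, 34, 15, 14, 26, 39] (3 swaps)
After pass 2: [5, 15, 14, 26, 34, 39] (3 swaps)
After pass 3: [5, 14, 15, 26, 34, 39] (1 swaps)
Total swaps: 7


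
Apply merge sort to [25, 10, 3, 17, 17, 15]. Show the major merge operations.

Divide and conquer:
  Merge [10] + [3] -> [3, 10]
  Merge [25] + [3, 10] -> [3, 10, 25]
  Merge [17] + [15] -> [15, 17]
  Merge [17] + [15, 17] -> [15, 17, 17]
  Merge [3, 10, 25] + [15, 17, 17] -> [3, 10, 15, 17, 17, 25]


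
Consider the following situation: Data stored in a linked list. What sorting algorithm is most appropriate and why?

Best choice: Merge sort
Reason: Merge sort doesn't require random access; can be done in O(1) extra space for linked lists


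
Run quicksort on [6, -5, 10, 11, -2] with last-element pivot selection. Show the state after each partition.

Partition 1: pivot=-2 at index 1 -> [-5, -2, 10, 11, 6]
Partition 2: pivot=6 at index 2 -> [-5, -2, 6, 11, 10]
Partition 3: pivot=10 at index 3 -> [-5, -2, 6, 10, 11]


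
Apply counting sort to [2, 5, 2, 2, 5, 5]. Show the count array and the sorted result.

Count array: [0, 0, 3, 0, 0, 3]
(count[i] = number of elements equal to i)
Cumulative count: [0, 0, 3, 3, 3, 6]
Sorted: [2, 2, 2, 5, 5, 5]


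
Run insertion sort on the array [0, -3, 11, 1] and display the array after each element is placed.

First element 0 is already 'sorted'
Insert -3: shifted 1 elements -> [-3, 0, 11, 1]
Insert 11: shifted 0 elements -> [-3, 0, 11, 1]
Insert 1: shifted 1 elements -> [-3, 0, 1, 11]


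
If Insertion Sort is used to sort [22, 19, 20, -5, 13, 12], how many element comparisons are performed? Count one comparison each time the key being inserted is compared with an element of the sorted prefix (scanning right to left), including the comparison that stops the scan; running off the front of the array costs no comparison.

Insert 19: 22 > 19 (shift), reached front = 1 comparison(s) -> [19, 22, 20, -5, 13, 12]
Insert 20: 22 > 20 (shift), 19 <= 20 (stop) = 2 comparison(s) -> [19, 20, 22, -5, 13, 12]
Insert -5: 22 > -5 (shift), 20 > -5 (shift), 19 > -5 (shift), reached front = 3 comparison(s) -> [-5, 19, 20, 22, 13, 12]
Insert 13: 22 > 13 (shift), 20 > 13 (shift), 19 > 13 (shift), -5 <= 13 (stop) = 4 comparison(s) -> [-5, 13, 19, 20, 22, 12]
Insert 12: 22 > 12 (shift), 20 > 12 (shift), 19 > 12 (shift), 13 > 12 (shift), -5 <= 12 (stop) = 5 comparison(s) -> [-5, 12, 13, 19, 20, 22]
Total comparisons: 1 + 2 + 3 + 4 + 5 = 15


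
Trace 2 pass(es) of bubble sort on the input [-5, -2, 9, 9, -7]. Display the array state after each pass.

After pass 1: [-5, -2, 9, -7, 9] (1 swaps)
After pass 2: [-5, -2, -7, 9, 9] (1 swaps)
Total swaps: 2


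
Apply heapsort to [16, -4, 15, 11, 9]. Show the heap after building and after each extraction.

Build heap: [16, 11, 15, -4, 9]
Extract 16: [15, 11, 9, -4, 16]
Extract 15: [11, -4, 9, 15, 16]
Extract 11: [9, -4, 11, 15, 16]
Extract 9: [-4, 9, 11, 15, 16]


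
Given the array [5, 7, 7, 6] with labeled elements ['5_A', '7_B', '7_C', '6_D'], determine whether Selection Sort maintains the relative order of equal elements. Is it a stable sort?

Trace Selection Sort on the labeled array (the key is the number; the letter only tracks identity):
  Pass 1: minimum 5_A is already at index 0; no swap -> [5_A, 7_B, 7_C, 6_D]
  Pass 2: minimum of unsorted part is 6_D at index 3; swap it with 7_B at index 1 -> [5_A, 6_D, 7_C, 7_B]
  Pass 3: minimum 7_C is already at index 2; no swap -> [5_A, 6_D, 7_C, 7_B]
Final order: [5_A, 6_D, 7_C, 7_B]
Equal keys:
  value 7: originally 7_B, 7_C; after sorting 7_C, 7_B -> order changed
Equal keys were reordered, so Selection Sort is not stable: the long-range swap that moves the minimum into place can carry an element past an equal key. (One such input is enough; an unstable sort may happen to preserve order on other inputs, but it gives no guarantee.)
Answer: Not stable
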